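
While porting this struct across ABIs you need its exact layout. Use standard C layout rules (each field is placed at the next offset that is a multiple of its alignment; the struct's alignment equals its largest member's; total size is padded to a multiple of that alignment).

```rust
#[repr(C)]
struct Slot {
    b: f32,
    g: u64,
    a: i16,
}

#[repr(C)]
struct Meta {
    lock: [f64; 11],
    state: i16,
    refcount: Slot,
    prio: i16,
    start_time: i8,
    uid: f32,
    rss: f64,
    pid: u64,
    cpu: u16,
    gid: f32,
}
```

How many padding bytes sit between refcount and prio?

Slot: @0: b [4B, align 4] → 4; +4 pad (align 8); @8: g [8B, align 8] → 16; @16: a [2B, align 2] → 18; +6 tail pad (align 8); size 24, align 8
@0: lock [88B, align 8] → 88
@88: state [2B, align 2] → 90
+6 pad (align 8)
@96: refcount [24B, align 8] → 120
@120: prio [2B, align 2] → 122

0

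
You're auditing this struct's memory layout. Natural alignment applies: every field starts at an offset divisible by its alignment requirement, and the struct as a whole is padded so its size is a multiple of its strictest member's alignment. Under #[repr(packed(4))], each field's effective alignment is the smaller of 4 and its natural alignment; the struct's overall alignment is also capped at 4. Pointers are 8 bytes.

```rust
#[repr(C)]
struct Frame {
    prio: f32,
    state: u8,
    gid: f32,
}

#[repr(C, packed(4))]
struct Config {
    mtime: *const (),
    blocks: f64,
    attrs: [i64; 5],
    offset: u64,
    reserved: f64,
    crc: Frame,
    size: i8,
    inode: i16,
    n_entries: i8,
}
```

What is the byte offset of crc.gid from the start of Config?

Frame: 0..4  prio  (4B, 4-aligned); 4..5  state  (1B, 1-aligned); 5..8  -- padding (3B); 8..12  gid  (4B, 4-aligned); sizeof = 12, alignof = 4
0..8  mtime  (8B, 4-aligned)
8..16  blocks  (8B, 4-aligned)
16..56  attrs  (40B, 4-aligned)
56..64  offset  (8B, 4-aligned)
64..72  reserved  (8B, 4-aligned)
72..84  crc  (12B, 4-aligned)
within Frame: gid at 8
72 + 8 = 80

80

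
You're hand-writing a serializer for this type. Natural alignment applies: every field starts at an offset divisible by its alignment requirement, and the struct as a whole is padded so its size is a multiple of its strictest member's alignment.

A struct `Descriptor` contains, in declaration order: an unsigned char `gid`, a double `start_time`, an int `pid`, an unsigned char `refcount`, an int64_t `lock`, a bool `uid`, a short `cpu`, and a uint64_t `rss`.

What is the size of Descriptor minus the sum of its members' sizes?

gid at 0 (size 1, align 1) → ends 1
pad 7 to align 8 for start_time
start_time at 8 (size 8, align 8) → ends 16
pid at 16 (size 4, align 4) → ends 20
refcount at 20 (size 1, align 1) → ends 21
pad 3 to align 8 for lock
lock at 24 (size 8, align 8) → ends 32
uid at 32 (size 1, align 1) → ends 33
pad 1 to align 2 for cpu
cpu at 34 (size 2, align 2) → ends 36
pad 4 to align 8 for rss
rss at 40 (size 8, align 8) → ends 48
total 48 bytes, alignment 8
data bytes 33, size 48 → padding 15

15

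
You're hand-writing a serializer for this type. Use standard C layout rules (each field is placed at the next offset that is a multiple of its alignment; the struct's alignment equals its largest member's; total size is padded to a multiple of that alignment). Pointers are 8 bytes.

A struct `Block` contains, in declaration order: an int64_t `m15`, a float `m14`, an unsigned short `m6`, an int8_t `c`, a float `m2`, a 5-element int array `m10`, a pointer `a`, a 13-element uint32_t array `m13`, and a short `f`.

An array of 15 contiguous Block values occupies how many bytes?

1560

0..8  m15  (8B, 8-aligned)
8..12  m14  (4B, 4-aligned)
12..14  m6  (2B, 2-aligned)
14..15  c  (1B, 1-aligned)
15..16  -- padding (1B)
16..20  m2  (4B, 4-aligned)
20..40  m10  (20B, 4-aligned)
40..48  a  (8B, 8-aligned)
48..100  m13  (52B, 4-aligned)
100..102  f  (2B, 2-aligned)
102..104  -- tail padding (2B)
sizeof = 104, alignof = 8
array of 15: 15 × 104 = 1560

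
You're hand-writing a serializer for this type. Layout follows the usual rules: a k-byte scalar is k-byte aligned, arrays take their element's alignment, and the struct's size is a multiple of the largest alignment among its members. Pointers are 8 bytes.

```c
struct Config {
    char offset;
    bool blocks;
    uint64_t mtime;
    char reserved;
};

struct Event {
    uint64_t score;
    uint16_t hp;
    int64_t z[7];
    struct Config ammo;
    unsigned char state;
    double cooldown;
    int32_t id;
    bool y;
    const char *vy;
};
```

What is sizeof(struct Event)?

128

Config: 0..1  offset  (1B, 1-aligned); 1..2  blocks  (1B, 1-aligned); 2..8  -- padding (6B); 8..16  mtime  (8B, 8-aligned); 16..17  reserved  (1B, 1-aligned); 17..24  -- tail padding (7B); sizeof = 24, alignof = 8
0..8  score  (8B, 8-aligned)
8..10  hp  (2B, 2-aligned)
10..16  -- padding (6B)
16..72  z  (56B, 8-aligned)
72..96  ammo  (24B, 8-aligned)
96..97  state  (1B, 1-aligned)
97..104  -- padding (7B)
104..112  cooldown  (8B, 8-aligned)
112..116  id  (4B, 4-aligned)
116..117  y  (1B, 1-aligned)
117..120  -- padding (3B)
120..128  vy  (8B, 8-aligned)
sizeof = 128, alignof = 8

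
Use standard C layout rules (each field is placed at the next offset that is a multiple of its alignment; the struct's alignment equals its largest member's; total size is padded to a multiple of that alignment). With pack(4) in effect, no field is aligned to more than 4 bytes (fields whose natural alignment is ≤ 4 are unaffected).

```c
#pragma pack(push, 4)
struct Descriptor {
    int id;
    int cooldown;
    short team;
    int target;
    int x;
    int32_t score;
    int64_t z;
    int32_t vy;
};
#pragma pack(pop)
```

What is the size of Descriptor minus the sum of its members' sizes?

2

@0: id [4B, align 4] → 4
@4: cooldown [4B, align 4] → 8
@8: team [2B, align 2] → 10
+2 pad (align 4)
@12: target [4B, align 4] → 16
@16: x [4B, align 4] → 20
@20: score [4B, align 4] → 24
@24: z [8B, align 4] → 32
@32: vy [4B, align 4] → 36
size 36, align 4
data bytes 34, size 36 → padding 2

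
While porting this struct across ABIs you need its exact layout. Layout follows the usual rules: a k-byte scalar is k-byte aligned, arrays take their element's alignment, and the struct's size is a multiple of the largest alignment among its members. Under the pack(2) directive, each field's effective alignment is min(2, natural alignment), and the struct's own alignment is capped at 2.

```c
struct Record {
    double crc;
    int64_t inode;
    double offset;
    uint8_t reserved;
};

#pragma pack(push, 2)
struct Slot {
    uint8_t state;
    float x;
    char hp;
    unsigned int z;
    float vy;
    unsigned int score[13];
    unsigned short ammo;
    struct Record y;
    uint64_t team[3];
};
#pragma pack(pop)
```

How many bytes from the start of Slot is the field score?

16

Record: crc at 0 (size 8, align 8) → ends 8; inode at 8 (size 8, align 8) → ends 16; offset at 16 (size 8, align 8) → ends 24; reserved at 24 (size 1, align 1) → ends 25; tail pad 7 to reach multiple of 8; total 32 bytes, alignment 8
state at 0 (size 1, align 1) → ends 1
pad 1 to align 2 for x
x at 2 (size 4, align 2) → ends 6
hp at 6 (size 1, align 1) → ends 7
pad 1 to align 2 for z
z at 8 (size 4, align 2) → ends 12
vy at 12 (size 4, align 2) → ends 16
score at 16 (size 52, align 2) → ends 68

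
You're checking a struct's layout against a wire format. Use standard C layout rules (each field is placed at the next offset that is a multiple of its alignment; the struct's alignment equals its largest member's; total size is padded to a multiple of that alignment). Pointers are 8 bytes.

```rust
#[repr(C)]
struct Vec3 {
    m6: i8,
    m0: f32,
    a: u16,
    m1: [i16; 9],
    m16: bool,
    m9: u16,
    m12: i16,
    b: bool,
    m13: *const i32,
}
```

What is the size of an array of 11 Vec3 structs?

0..1  m6  (1B, 1-aligned)
1..4  -- padding (3B)
4..8  m0  (4B, 4-aligned)
8..10  a  (2B, 2-aligned)
10..28  m1  (18B, 2-aligned)
28..29  m16  (1B, 1-aligned)
29..30  -- padding (1B)
30..32  m9  (2B, 2-aligned)
32..34  m12  (2B, 2-aligned)
34..35  b  (1B, 1-aligned)
35..40  -- padding (5B)
40..48  m13  (8B, 8-aligned)
sizeof = 48, alignof = 8
array of 11: 11 × 48 = 528

528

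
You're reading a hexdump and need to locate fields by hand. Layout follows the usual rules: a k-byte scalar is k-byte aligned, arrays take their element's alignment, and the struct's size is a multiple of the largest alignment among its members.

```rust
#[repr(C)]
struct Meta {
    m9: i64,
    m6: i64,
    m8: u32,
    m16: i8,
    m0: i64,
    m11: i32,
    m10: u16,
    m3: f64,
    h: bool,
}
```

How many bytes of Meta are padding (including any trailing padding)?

m9 at 0 (size 8, align 8) → ends 8
m6 at 8 (size 8, align 8) → ends 16
m8 at 16 (size 4, align 4) → ends 20
m16 at 20 (size 1, align 1) → ends 21
pad 3 to align 8 for m0
m0 at 24 (size 8, align 8) → ends 32
m11 at 32 (size 4, align 4) → ends 36
m10 at 36 (size 2, align 2) → ends 38
pad 2 to align 8 for m3
m3 at 40 (size 8, align 8) → ends 48
h at 48 (size 1, align 1) → ends 49
tail pad 7 to reach multiple of 8
total 56 bytes, alignment 8
data bytes 44, size 56 → padding 12

12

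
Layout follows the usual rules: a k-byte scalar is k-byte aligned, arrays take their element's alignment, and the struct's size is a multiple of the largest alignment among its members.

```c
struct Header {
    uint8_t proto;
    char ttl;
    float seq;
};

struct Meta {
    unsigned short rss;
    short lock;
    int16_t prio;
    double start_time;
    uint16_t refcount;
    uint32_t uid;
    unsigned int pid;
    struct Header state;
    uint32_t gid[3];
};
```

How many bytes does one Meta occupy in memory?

48 bytes

Header: proto at 0 (size 1, align 1) → ends 1; ttl at 1 (size 1, align 1) → ends 2; pad 2 to align 4 for seq; seq at 4 (size 4, align 4) → ends 8; total 8 bytes, alignment 4
rss at 0 (size 2, align 2) → ends 2
lock at 2 (size 2, align 2) → ends 4
prio at 4 (size 2, align 2) → ends 6
pad 2 to align 8 for start_time
start_time at 8 (size 8, align 8) → ends 16
refcount at 16 (size 2, align 2) → ends 18
pad 2 to align 4 for uid
uid at 20 (size 4, align 4) → ends 24
pid at 24 (size 4, align 4) → ends 28
state at 28 (size 8, align 4) → ends 36
gid at 36 (size 12, align 4) → ends 48
total 48 bytes, alignment 8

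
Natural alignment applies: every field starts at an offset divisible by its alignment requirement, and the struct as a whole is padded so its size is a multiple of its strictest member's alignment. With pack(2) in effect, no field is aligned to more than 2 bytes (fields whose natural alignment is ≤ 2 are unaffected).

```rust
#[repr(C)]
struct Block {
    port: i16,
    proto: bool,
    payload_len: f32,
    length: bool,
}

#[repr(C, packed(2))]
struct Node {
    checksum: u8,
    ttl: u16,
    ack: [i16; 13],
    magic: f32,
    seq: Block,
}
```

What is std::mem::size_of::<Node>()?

Block: @0: port [2B, align 2] → 2; @2: proto [1B, align 1] → 3; +1 pad (align 4); @4: payload_len [4B, align 4] → 8; @8: length [1B, align 1] → 9; +3 tail pad (align 4); size 12, align 4
@0: checksum [1B, align 1] → 1
+1 pad (align 2)
@2: ttl [2B, align 2] → 4
@4: ack [26B, align 2] → 30
@30: magic [4B, align 2] → 34
@34: seq [12B, align 2] → 46
size 46, align 2

46 bytes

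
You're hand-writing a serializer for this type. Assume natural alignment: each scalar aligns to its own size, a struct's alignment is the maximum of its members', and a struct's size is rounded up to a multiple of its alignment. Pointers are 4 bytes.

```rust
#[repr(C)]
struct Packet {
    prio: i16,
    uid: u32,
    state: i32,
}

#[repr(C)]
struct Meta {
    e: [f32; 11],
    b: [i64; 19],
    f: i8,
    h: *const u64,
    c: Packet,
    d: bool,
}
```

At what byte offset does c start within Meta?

208

Packet: prio at 0 (size 2, align 2) → ends 2; pad 2 to align 4 for uid; uid at 4 (size 4, align 4) → ends 8; state at 8 (size 4, align 4) → ends 12; total 12 bytes, alignment 4
e at 0 (size 44, align 4) → ends 44
pad 4 to align 8 for b
b at 48 (size 152, align 8) → ends 200
f at 200 (size 1, align 1) → ends 201
pad 3 to align 4 for h
h at 204 (size 4, align 4) → ends 208
c at 208 (size 12, align 4) → ends 220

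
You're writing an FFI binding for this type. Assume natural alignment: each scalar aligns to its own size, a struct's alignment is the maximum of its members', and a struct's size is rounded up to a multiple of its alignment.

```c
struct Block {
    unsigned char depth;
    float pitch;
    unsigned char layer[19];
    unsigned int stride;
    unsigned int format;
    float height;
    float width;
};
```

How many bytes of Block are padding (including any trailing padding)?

4

depth at 0 (size 1, align 1) → ends 1
pad 3 to align 4 for pitch
pitch at 4 (size 4, align 4) → ends 8
layer at 8 (size 19, align 1) → ends 27
pad 1 to align 4 for stride
stride at 28 (size 4, align 4) → ends 32
format at 32 (size 4, align 4) → ends 36
height at 36 (size 4, align 4) → ends 40
width at 40 (size 4, align 4) → ends 44
total 44 bytes, alignment 4
data bytes 40, size 44 → padding 4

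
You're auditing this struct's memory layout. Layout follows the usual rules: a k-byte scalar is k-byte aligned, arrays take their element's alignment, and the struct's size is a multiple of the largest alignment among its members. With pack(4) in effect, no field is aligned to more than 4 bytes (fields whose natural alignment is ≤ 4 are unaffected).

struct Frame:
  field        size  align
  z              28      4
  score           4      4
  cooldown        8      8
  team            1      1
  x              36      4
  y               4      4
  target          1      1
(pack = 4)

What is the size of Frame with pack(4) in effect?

88

z at 0 (size 28, align 4) → ends 28
score at 28 (size 4, align 4) → ends 32
cooldown at 32 (size 8, align 4) → ends 40
team at 40 (size 1, align 1) → ends 41
pad 3 to align 4 for x
x at 44 (size 36, align 4) → ends 80
y at 80 (size 4, align 4) → ends 84
target at 84 (size 1, align 1) → ends 85
tail pad 3 to reach multiple of 4
total 88 bytes, alignment 4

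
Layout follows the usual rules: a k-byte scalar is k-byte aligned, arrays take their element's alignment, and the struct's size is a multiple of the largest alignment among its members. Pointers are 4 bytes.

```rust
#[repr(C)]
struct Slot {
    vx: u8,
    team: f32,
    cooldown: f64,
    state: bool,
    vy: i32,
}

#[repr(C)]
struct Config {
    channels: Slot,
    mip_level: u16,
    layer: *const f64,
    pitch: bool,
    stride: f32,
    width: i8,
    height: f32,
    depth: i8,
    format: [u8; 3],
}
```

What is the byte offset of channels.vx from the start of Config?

0

Slot: 0..1  vx  (1B, 1-aligned); 1..4  -- padding (3B); 4..8  team  (4B, 4-aligned); 8..16  cooldown  (8B, 8-aligned); 16..17  state  (1B, 1-aligned); 17..20  -- padding (3B); 20..24  vy  (4B, 4-aligned); sizeof = 24, alignof = 8
0..24  channels  (24B, 8-aligned)
within Slot: vx at 0
0 + 0 = 0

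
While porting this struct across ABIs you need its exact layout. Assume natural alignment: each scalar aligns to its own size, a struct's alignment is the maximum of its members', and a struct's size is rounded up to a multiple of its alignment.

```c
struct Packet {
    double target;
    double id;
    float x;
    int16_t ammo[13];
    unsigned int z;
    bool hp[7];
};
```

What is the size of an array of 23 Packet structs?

target at 0 (size 8, align 8) → ends 8
id at 8 (size 8, align 8) → ends 16
x at 16 (size 4, align 4) → ends 20
ammo at 20 (size 26, align 2) → ends 46
pad 2 to align 4 for z
z at 48 (size 4, align 4) → ends 52
hp at 52 (size 7, align 1) → ends 59
tail pad 5 to reach multiple of 8
total 64 bytes, alignment 8
array of 23: 23 × 64 = 1472

1472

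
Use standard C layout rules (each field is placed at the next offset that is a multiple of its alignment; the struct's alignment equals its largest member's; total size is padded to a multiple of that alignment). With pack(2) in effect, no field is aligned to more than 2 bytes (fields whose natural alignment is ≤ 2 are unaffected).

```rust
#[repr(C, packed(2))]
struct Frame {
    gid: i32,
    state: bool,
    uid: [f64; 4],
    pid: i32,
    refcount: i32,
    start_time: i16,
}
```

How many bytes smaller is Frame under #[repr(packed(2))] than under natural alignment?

natural layout:
  0..4  gid  (4B, 4-aligned)
  4..5  state  (1B, 1-aligned)
  5..8  -- padding (3B)
  8..40  uid  (32B, 8-aligned)
  40..44  pid  (4B, 4-aligned)
  44..48  refcount  (4B, 4-aligned)
  48..50  start_time  (2B, 2-aligned)
  50..56  -- tail padding (6B)
  sizeof = 56, alignof = 8
packed(2) layout:
  0..4  gid  (4B, 2-aligned)
  4..5  state  (1B, 1-aligned)
  5..6  -- padding (1B)
  6..38  uid  (32B, 2-aligned)
  38..42  pid  (4B, 2-aligned)
  42..46  refcount  (4B, 2-aligned)
  46..48  start_time  (2B, 2-aligned)
  sizeof = 48, alignof = 2
56 − 48 = 8

8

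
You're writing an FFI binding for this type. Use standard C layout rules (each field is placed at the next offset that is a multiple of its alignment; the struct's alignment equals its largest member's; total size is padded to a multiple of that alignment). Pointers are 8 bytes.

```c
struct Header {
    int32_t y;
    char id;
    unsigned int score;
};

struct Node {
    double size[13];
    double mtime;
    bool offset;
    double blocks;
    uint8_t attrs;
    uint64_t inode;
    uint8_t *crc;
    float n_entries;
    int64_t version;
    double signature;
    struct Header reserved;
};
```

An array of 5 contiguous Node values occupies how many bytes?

Header: 0..4  y  (4B, 4-aligned); 4..5  id  (1B, 1-aligned); 5..8  -- padding (3B); 8..12  score  (4B, 4-aligned); sizeof = 12, alignof = 4
0..104  size  (104B, 8-aligned)
104..112  mtime  (8B, 8-aligned)
112..113  offset  (1B, 1-aligned)
113..120  -- padding (7B)
120..128  blocks  (8B, 8-aligned)
128..129  attrs  (1B, 1-aligned)
129..136  -- padding (7B)
136..144  inode  (8B, 8-aligned)
144..152  crc  (8B, 8-aligned)
152..156  n_entries  (4B, 4-aligned)
156..160  -- padding (4B)
160..168  version  (8B, 8-aligned)
168..176  signature  (8B, 8-aligned)
176..188  reserved  (12B, 4-aligned)
188..192  -- tail padding (4B)
sizeof = 192, alignof = 8
array of 5: 5 × 192 = 960

960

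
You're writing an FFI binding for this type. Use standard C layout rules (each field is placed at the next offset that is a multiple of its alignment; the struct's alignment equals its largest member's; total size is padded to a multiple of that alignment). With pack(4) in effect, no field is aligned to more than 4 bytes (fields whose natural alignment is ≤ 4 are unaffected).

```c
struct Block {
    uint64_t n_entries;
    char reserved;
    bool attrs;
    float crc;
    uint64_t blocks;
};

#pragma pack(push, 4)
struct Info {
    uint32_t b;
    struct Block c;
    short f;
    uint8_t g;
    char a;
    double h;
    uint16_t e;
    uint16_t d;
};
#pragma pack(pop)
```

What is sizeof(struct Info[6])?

Block: 0..8  n_entries  (8B, 8-aligned); 8..9  reserved  (1B, 1-aligned); 9..10  attrs  (1B, 1-aligned); 10..12  -- padding (2B); 12..16  crc  (4B, 4-aligned); 16..24  blocks  (8B, 8-aligned); sizeof = 24, alignof = 8
0..4  b  (4B, 4-aligned)
4..28  c  (24B, 4-aligned)
28..30  f  (2B, 2-aligned)
30..31  g  (1B, 1-aligned)
31..32  a  (1B, 1-aligned)
32..40  h  (8B, 4-aligned)
40..42  e  (2B, 2-aligned)
42..44  d  (2B, 2-aligned)
sizeof = 44, alignof = 4
array of 6: 6 × 44 = 264

264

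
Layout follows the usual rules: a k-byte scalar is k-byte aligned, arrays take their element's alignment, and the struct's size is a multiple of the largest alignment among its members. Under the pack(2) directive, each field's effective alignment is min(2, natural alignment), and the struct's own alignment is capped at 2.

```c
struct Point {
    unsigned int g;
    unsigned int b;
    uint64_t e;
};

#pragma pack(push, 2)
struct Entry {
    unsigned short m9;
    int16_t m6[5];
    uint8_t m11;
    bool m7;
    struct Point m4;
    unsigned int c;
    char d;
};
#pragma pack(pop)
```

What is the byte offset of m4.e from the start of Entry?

Point: 0..4  g  (4B, 4-aligned); 4..8  b  (4B, 4-aligned); 8..16  e  (8B, 8-aligned); sizeof = 16, alignof = 8
0..2  m9  (2B, 2-aligned)
2..12  m6  (10B, 2-aligned)
12..13  m11  (1B, 1-aligned)
13..14  m7  (1B, 1-aligned)
14..30  m4  (16B, 2-aligned)
within Point: e at 8
14 + 8 = 22

22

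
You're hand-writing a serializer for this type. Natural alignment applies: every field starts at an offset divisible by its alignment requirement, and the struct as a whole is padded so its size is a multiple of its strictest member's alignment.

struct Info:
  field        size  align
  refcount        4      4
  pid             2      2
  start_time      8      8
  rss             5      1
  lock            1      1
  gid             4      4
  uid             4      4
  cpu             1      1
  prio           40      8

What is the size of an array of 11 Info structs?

880

@0: refcount [4B, align 4] → 4
@4: pid [2B, align 2] → 6
+2 pad (align 8)
@8: start_time [8B, align 8] → 16
@16: rss [5B, align 1] → 21
@21: lock [1B, align 1] → 22
+2 pad (align 4)
@24: gid [4B, align 4] → 28
@28: uid [4B, align 4] → 32
@32: cpu [1B, align 1] → 33
+7 pad (align 8)
@40: prio [40B, align 8] → 80
size 80, align 8
array of 11: 11 × 80 = 880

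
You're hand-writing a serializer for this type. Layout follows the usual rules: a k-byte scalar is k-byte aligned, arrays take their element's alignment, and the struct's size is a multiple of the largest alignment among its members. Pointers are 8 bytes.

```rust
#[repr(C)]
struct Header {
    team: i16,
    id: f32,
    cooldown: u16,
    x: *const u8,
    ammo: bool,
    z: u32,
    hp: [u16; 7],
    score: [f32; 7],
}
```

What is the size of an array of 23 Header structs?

1840

team at 0 (size 2, align 2) → ends 2
pad 2 to align 4 for id
id at 4 (size 4, align 4) → ends 8
cooldown at 8 (size 2, align 2) → ends 10
pad 6 to align 8 for x
x at 16 (size 8, align 8) → ends 24
ammo at 24 (size 1, align 1) → ends 25
pad 3 to align 4 for z
z at 28 (size 4, align 4) → ends 32
hp at 32 (size 14, align 2) → ends 46
pad 2 to align 4 for score
score at 48 (size 28, align 4) → ends 76
tail pad 4 to reach multiple of 8
total 80 bytes, alignment 8
array of 23: 23 × 80 = 1840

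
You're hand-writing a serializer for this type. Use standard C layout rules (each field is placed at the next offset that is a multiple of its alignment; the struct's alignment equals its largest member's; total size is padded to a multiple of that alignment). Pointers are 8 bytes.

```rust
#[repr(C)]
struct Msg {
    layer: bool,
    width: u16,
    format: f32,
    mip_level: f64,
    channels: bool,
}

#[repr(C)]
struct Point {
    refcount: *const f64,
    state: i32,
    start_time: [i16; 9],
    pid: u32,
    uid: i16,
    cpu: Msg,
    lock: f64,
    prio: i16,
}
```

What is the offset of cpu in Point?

40

Msg: 0..1  layer  (1B, 1-aligned); 1..2  -- padding (1B); 2..4  width  (2B, 2-aligned); 4..8  format  (4B, 4-aligned); 8..16  mip_level  (8B, 8-aligned); 16..17  channels  (1B, 1-aligned); 17..24  -- tail padding (7B); sizeof = 24, alignof = 8
0..8  refcount  (8B, 8-aligned)
8..12  state  (4B, 4-aligned)
12..30  start_time  (18B, 2-aligned)
30..32  -- padding (2B)
32..36  pid  (4B, 4-aligned)
36..38  uid  (2B, 2-aligned)
38..40  -- padding (2B)
40..64  cpu  (24B, 8-aligned)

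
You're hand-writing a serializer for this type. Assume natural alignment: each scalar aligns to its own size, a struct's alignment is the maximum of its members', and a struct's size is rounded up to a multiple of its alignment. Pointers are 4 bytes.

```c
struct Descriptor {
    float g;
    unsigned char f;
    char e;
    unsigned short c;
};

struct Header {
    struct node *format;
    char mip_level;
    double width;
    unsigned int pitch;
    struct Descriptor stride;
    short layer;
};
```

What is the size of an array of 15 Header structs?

480

Descriptor: @0: g [4B, align 4] → 4; @4: f [1B, align 1] → 5; @5: e [1B, align 1] → 6; @6: c [2B, align 2] → 8; size 8, align 4
@0: format [4B, align 4] → 4
@4: mip_level [1B, align 1] → 5
+3 pad (align 8)
@8: width [8B, align 8] → 16
@16: pitch [4B, align 4] → 20
@20: stride [8B, align 4] → 28
@28: layer [2B, align 2] → 30
+2 tail pad (align 8)
size 32, align 8
array of 15: 15 × 32 = 480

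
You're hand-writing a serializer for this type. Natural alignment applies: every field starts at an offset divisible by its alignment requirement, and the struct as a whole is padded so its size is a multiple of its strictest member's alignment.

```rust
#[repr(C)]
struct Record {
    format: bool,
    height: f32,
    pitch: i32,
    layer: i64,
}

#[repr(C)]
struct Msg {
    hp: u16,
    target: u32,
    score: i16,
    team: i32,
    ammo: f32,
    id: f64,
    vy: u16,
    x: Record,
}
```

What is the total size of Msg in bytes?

64 bytes

Record: @0: format [1B, align 1] → 1; +3 pad (align 4); @4: height [4B, align 4] → 8; @8: pitch [4B, align 4] → 12; +4 pad (align 8); @16: layer [8B, align 8] → 24; size 24, align 8
@0: hp [2B, align 2] → 2
+2 pad (align 4)
@4: target [4B, align 4] → 8
@8: score [2B, align 2] → 10
+2 pad (align 4)
@12: team [4B, align 4] → 16
@16: ammo [4B, align 4] → 20
+4 pad (align 8)
@24: id [8B, align 8] → 32
@32: vy [2B, align 2] → 34
+6 pad (align 8)
@40: x [24B, align 8] → 64
size 64, align 8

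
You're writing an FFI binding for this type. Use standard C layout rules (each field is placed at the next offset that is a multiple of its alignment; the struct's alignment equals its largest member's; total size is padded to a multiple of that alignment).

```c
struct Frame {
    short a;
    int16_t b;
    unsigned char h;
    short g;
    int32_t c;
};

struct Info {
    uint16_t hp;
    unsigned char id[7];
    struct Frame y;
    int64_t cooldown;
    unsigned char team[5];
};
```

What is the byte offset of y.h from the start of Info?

Frame: 0..2  a  (2B, 2-aligned); 2..4  b  (2B, 2-aligned); 4..5  h  (1B, 1-aligned); 5..6  -- padding (1B); 6..8  g  (2B, 2-aligned); 8..12  c  (4B, 4-aligned); sizeof = 12, alignof = 4
0..2  hp  (2B, 2-aligned)
2..9  id  (7B, 1-aligned)
9..12  -- padding (3B)
12..24  y  (12B, 4-aligned)
within Frame: h at 4
12 + 4 = 16

16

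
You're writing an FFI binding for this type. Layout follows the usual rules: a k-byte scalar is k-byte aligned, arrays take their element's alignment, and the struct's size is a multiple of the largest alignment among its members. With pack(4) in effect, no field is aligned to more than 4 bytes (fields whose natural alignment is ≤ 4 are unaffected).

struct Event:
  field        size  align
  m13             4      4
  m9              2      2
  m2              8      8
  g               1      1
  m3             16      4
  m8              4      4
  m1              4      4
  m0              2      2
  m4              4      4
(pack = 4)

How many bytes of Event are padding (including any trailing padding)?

m13 at 0 (size 4, align 4) → ends 4
m9 at 4 (size 2, align 2) → ends 6
pad 2 to align 4 for m2
m2 at 8 (size 8, align 4) → ends 16
g at 16 (size 1, align 1) → ends 17
pad 3 to align 4 for m3
m3 at 20 (size 16, align 4) → ends 36
m8 at 36 (size 4, align 4) → ends 40
m1 at 40 (size 4, align 4) → ends 44
m0 at 44 (size 2, align 2) → ends 46
pad 2 to align 4 for m4
m4 at 48 (size 4, align 4) → ends 52
total 52 bytes, alignment 4
data bytes 45, size 52 → padding 7

7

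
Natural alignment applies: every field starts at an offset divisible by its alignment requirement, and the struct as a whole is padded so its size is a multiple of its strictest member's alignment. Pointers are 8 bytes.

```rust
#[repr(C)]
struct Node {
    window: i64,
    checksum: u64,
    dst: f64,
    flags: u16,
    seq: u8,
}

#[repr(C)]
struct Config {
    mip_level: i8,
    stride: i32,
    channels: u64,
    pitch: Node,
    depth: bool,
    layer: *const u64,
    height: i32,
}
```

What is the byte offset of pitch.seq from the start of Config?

42

Node: window at 0 (size 8, align 8) → ends 8; checksum at 8 (size 8, align 8) → ends 16; dst at 16 (size 8, align 8) → ends 24; flags at 24 (size 2, align 2) → ends 26; seq at 26 (size 1, align 1) → ends 27; tail pad 5 to reach multiple of 8; total 32 bytes, alignment 8
mip_level at 0 (size 1, align 1) → ends 1
pad 3 to align 4 for stride
stride at 4 (size 4, align 4) → ends 8
channels at 8 (size 8, align 8) → ends 16
pitch at 16 (size 32, align 8) → ends 48
within Node: seq at 26
16 + 26 = 42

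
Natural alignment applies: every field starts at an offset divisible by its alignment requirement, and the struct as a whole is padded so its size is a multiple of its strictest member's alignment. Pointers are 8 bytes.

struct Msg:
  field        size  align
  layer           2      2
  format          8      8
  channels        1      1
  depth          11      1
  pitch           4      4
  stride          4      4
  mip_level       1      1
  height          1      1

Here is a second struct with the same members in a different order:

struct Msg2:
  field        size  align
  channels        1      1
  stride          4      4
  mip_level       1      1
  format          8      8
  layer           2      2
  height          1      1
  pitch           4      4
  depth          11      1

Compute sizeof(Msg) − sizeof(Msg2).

0..2  layer  (2B, 2-aligned)
2..8  -- padding (6B)
8..16  format  (8B, 8-aligned)
16..17  channels  (1B, 1-aligned)
17..28  depth  (11B, 1-aligned)
28..32  pitch  (4B, 4-aligned)
32..36  stride  (4B, 4-aligned)
36..37  mip_level  (1B, 1-aligned)
37..38  height  (1B, 1-aligned)
38..40  -- tail padding (2B)
sizeof = 40, alignof = 8
— Msg2 —
0..1  channels  (1B, 1-aligned)
1..4  -- padding (3B)
4..8  stride  (4B, 4-aligned)
8..9  mip_level  (1B, 1-aligned)
9..16  -- padding (7B)
16..24  format  (8B, 8-aligned)
24..26  layer  (2B, 2-aligned)
26..27  height  (1B, 1-aligned)
27..28  -- padding (1B)
28..32  pitch  (4B, 4-aligned)
32..43  depth  (11B, 1-aligned)
43..48  -- tail padding (5B)
sizeof = 48, alignof = 8
40 − 48 = -8

-8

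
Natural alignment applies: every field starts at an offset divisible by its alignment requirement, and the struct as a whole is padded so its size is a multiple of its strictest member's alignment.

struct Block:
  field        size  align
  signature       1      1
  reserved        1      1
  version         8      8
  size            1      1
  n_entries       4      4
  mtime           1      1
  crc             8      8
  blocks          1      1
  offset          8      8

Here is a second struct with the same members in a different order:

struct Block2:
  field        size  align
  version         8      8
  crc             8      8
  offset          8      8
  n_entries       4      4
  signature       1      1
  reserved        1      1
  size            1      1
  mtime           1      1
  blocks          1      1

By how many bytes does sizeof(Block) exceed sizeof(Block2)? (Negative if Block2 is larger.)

16

@0: signature [1B, align 1] → 1
@1: reserved [1B, align 1] → 2
+6 pad (align 8)
@8: version [8B, align 8] → 16
@16: size [1B, align 1] → 17
+3 pad (align 4)
@20: n_entries [4B, align 4] → 24
@24: mtime [1B, align 1] → 25
+7 pad (align 8)
@32: crc [8B, align 8] → 40
@40: blocks [1B, align 1] → 41
+7 pad (align 8)
@48: offset [8B, align 8] → 56
size 56, align 8
— Block2 —
@0: version [8B, align 8] → 8
@8: crc [8B, align 8] → 16
@16: offset [8B, align 8] → 24
@24: n_entries [4B, align 4] → 28
@28: signature [1B, align 1] → 29
@29: reserved [1B, align 1] → 30
@30: size [1B, align 1] → 31
@31: mtime [1B, align 1] → 32
@32: blocks [1B, align 1] → 33
+7 tail pad (align 8)
size 40, align 8
56 − 40 = 16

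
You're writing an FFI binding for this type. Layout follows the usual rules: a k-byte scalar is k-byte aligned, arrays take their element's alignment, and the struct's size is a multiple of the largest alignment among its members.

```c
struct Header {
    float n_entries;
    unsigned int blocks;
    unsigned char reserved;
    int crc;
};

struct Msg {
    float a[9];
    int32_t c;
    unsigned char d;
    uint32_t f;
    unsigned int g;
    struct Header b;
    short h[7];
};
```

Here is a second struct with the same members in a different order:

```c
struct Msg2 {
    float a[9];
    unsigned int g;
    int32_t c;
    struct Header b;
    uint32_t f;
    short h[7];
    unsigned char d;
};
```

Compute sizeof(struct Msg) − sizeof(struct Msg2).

4

Header: n_entries at 0 (size 4, align 4) → ends 4; blocks at 4 (size 4, align 4) → ends 8; reserved at 8 (size 1, align 1) → ends 9; pad 3 to align 4 for crc; crc at 12 (size 4, align 4) → ends 16; total 16 bytes, alignment 4
a at 0 (size 36, align 4) → ends 36
c at 36 (size 4, align 4) → ends 40
d at 40 (size 1, align 1) → ends 41
pad 3 to align 4 for f
f at 44 (size 4, align 4) → ends 48
g at 48 (size 4, align 4) → ends 52
b at 52 (size 16, align 4) → ends 68
h at 68 (size 14, align 2) → ends 82
tail pad 2 to reach multiple of 4
total 84 bytes, alignment 4
— Msg2 —
a at 0 (size 36, align 4) → ends 36
g at 36 (size 4, align 4) → ends 40
c at 40 (size 4, align 4) → ends 44
b at 44 (size 16, align 4) → ends 60
f at 60 (size 4, align 4) → ends 64
h at 64 (size 14, align 2) → ends 78
d at 78 (size 1, align 1) → ends 79
tail pad 1 to reach multiple of 4
total 80 bytes, alignment 4
84 − 80 = 4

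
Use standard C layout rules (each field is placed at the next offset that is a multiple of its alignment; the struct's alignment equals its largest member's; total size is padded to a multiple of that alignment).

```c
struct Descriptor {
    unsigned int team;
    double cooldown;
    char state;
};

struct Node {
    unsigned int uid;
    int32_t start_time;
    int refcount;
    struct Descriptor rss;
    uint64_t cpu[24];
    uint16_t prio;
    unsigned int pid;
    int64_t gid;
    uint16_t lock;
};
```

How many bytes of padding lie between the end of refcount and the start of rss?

Descriptor: team at 0 (size 4, align 4) → ends 4; pad 4 to align 8 for cooldown; cooldown at 8 (size 8, align 8) → ends 16; state at 16 (size 1, align 1) → ends 17; tail pad 7 to reach multiple of 8; total 24 bytes, alignment 8
uid at 0 (size 4, align 4) → ends 4
start_time at 4 (size 4, align 4) → ends 8
refcount at 8 (size 4, align 4) → ends 12
pad 4 to align 8 for rss
rss at 16 (size 24, align 8) → ends 40

4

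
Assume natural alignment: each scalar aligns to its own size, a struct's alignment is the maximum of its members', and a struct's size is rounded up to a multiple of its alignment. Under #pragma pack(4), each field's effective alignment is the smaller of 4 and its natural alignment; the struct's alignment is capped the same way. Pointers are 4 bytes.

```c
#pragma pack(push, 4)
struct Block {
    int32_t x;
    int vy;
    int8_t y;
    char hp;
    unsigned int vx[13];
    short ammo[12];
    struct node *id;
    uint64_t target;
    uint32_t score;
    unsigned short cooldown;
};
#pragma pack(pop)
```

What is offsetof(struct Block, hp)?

x at 0 (size 4, align 4) → ends 4
vy at 4 (size 4, align 4) → ends 8
y at 8 (size 1, align 1) → ends 9
hp at 9 (size 1, align 1) → ends 10

9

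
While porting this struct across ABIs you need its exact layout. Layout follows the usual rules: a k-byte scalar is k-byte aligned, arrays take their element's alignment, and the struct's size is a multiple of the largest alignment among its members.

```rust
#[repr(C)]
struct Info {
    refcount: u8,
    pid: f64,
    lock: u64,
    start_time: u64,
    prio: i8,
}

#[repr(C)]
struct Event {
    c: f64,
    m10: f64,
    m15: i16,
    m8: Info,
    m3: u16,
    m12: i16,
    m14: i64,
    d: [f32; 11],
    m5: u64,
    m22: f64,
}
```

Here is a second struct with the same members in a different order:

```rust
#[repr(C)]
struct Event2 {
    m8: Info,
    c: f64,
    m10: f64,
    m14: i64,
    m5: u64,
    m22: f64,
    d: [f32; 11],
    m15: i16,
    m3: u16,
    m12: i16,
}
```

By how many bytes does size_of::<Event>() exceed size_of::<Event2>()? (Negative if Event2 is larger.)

Info: 0..1  refcount  (1B, 1-aligned); 1..8  -- padding (7B); 8..16  pid  (8B, 8-aligned); 16..24  lock  (8B, 8-aligned); 24..32  start_time  (8B, 8-aligned); 32..33  prio  (1B, 1-aligned); 33..40  -- tail padding (7B); sizeof = 40, alignof = 8
0..8  c  (8B, 8-aligned)
8..16  m10  (8B, 8-aligned)
16..18  m15  (2B, 2-aligned)
18..24  -- padding (6B)
24..64  m8  (40B, 8-aligned)
64..66  m3  (2B, 2-aligned)
66..68  m12  (2B, 2-aligned)
68..72  -- padding (4B)
72..80  m14  (8B, 8-aligned)
80..124  d  (44B, 4-aligned)
124..128  -- padding (4B)
128..136  m5  (8B, 8-aligned)
136..144  m22  (8B, 8-aligned)
sizeof = 144, alignof = 8
— Event2 —
0..40  m8  (40B, 8-aligned)
40..48  c  (8B, 8-aligned)
48..56  m10  (8B, 8-aligned)
56..64  m14  (8B, 8-aligned)
64..72  m5  (8B, 8-aligned)
72..80  m22  (8B, 8-aligned)
80..124  d  (44B, 4-aligned)
124..126  m15  (2B, 2-aligned)
126..128  m3  (2B, 2-aligned)
128..130  m12  (2B, 2-aligned)
130..136  -- tail padding (6B)
sizeof = 136, alignof = 8
144 − 136 = 8

8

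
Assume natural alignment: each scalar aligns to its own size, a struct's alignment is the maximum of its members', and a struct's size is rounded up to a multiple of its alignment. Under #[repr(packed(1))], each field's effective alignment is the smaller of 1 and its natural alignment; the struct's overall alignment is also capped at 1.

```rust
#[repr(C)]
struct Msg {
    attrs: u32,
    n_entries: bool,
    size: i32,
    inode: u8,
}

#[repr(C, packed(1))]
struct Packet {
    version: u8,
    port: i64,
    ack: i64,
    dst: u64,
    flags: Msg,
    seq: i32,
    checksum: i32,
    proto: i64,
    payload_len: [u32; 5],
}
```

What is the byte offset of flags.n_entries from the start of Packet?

29

Msg: 0..4  attrs  (4B, 4-aligned); 4..5  n_entries  (1B, 1-aligned); 5..8  -- padding (3B); 8..12  size  (4B, 4-aligned); 12..13  inode  (1B, 1-aligned); 13..16  -- tail padding (3B); sizeof = 16, alignof = 4
0..1  version  (1B, 1-aligned)
1..9  port  (8B, 1-aligned)
9..17  ack  (8B, 1-aligned)
17..25  dst  (8B, 1-aligned)
25..41  flags  (16B, 1-aligned)
within Msg: n_entries at 4
25 + 4 = 29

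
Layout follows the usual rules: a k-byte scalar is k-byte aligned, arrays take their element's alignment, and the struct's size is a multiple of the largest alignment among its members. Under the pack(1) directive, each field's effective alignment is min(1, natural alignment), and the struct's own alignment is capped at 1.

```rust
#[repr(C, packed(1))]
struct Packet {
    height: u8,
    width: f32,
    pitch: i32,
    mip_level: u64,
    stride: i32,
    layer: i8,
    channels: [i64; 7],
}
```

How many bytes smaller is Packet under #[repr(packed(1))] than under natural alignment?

10

natural layout:
  0..1  height  (1B, 1-aligned)
  1..4  -- padding (3B)
  4..8  width  (4B, 4-aligned)
  8..12  pitch  (4B, 4-aligned)
  12..16  -- padding (4B)
  16..24  mip_level  (8B, 8-aligned)
  24..28  stride  (4B, 4-aligned)
  28..29  layer  (1B, 1-aligned)
  29..32  -- padding (3B)
  32..88  channels  (56B, 8-aligned)
  sizeof = 88, alignof = 8
packed(1) layout:
  0..1  height  (1B, 1-aligned)
  1..5  width  (4B, 1-aligned)
  5..9  pitch  (4B, 1-aligned)
  9..17  mip_level  (8B, 1-aligned)
  17..21  stride  (4B, 1-aligned)
  21..22  layer  (1B, 1-aligned)
  22..78  channels  (56B, 1-aligned)
  sizeof = 78, alignof = 1
88 − 78 = 10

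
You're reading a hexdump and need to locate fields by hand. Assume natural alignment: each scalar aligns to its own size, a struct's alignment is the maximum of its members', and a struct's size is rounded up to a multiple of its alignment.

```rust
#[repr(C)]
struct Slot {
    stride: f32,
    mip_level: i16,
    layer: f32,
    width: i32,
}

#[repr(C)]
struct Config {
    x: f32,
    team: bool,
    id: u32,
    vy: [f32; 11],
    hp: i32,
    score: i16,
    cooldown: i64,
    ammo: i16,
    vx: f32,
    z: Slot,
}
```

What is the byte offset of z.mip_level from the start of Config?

84

Slot: stride at 0 (size 4, align 4) → ends 4; mip_level at 4 (size 2, align 2) → ends 6; pad 2 to align 4 for layer; layer at 8 (size 4, align 4) → ends 12; width at 12 (size 4, align 4) → ends 16; total 16 bytes, alignment 4
x at 0 (size 4, align 4) → ends 4
team at 4 (size 1, align 1) → ends 5
pad 3 to align 4 for id
id at 8 (size 4, align 4) → ends 12
vy at 12 (size 44, align 4) → ends 56
hp at 56 (size 4, align 4) → ends 60
score at 60 (size 2, align 2) → ends 62
pad 2 to align 8 for cooldown
cooldown at 64 (size 8, align 8) → ends 72
ammo at 72 (size 2, align 2) → ends 74
pad 2 to align 4 for vx
vx at 76 (size 4, align 4) → ends 80
z at 80 (size 16, align 4) → ends 96
within Slot: mip_level at 4
80 + 4 = 84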